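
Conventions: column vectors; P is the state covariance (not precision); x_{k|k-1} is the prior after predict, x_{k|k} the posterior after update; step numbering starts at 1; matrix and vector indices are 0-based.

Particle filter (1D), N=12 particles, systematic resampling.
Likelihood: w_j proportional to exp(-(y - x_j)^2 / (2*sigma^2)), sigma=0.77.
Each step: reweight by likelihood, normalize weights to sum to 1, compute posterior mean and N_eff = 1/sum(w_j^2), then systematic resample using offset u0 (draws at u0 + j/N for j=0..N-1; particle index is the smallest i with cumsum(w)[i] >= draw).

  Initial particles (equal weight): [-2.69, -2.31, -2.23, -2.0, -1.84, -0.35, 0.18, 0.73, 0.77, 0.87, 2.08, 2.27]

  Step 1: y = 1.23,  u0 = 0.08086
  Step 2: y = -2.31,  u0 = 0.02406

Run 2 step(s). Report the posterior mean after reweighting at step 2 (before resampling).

step 1: w=[0.0000, 0.0000, 0.0000, 0.0000, 0.0001, 0.0304, 0.0985, 0.2022, 0.2089, 0.2238, 0.1358, 0.1003]  mean=1.0200  Neff=5.7564  idx=[6, 7, 7, 7, 8, 8, 9, 9, 9, 10, 11, 11]
step 2: w=[0.6818, 0.0524, 0.0524, 0.0524, 0.0427, 0.0427, 0.0252, 0.0252, 0.0252, 0.0000, 0.0000, 0.0000]  mean=0.3690  Neff=2.0892  idx=[0, 0, 0, 0, 0, 0, 0, 0, 1, 2, 4, 6]

post_mean = 0.3690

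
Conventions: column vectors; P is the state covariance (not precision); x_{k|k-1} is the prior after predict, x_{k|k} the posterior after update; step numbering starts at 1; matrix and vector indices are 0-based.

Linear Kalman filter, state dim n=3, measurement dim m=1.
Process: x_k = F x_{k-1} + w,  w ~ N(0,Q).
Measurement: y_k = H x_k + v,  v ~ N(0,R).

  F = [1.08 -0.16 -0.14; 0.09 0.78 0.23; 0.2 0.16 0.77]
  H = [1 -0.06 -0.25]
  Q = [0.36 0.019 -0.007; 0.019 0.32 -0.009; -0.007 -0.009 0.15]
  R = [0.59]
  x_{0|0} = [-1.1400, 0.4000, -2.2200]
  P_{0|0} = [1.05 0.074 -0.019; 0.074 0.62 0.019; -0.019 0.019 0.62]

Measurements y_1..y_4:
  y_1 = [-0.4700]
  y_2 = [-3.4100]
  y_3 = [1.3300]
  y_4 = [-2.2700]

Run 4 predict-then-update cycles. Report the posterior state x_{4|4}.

step 1: x^-=[-0.9844, -0.3012, -1.8734]  P^-=[1.5938 0.0777 0.1295; 0.0777 0.7549 0.2196; 0.1295 0.2196 0.5790]  S=[2.1552]  K=[0.7223; -0.0104; -0.0132]  nu=[0.0280]  x^+=[-0.9642, -0.3015, -1.8738]  P^+=[0.4693 0.0940 0.1500; 0.0940 0.7547 0.2193; 0.1500 0.2193 0.5787]
step 2: x^-=[-0.7308, -0.7529, -1.6839]  P^-=[0.8701 0.0330 0.1145; 0.0330 0.9117 0.3692; 0.1145 0.3692 0.6374]  S=[1.4530]  K=[0.5777; -0.0785; -0.0461]  nu=[-3.1454]  x^+=[-2.5479, -0.5060, -1.5389]  P^+=[0.3851 0.0988 0.1532; 0.0988 0.9027 0.3640; 0.1532 0.3640 0.6344]
step 3: x^-=[-2.4553, -0.9780, -1.7755]  P^-=[0.7805 -0.0118 0.0687; -0.0118 1.0567 0.4894; 0.0687 0.4894 0.7078]  S=[1.4003]  K=[0.5456; -0.1411; -0.0982]  nu=[3.2828]  x^+=[-0.6641, -1.4411, -2.0980]  P^+=[0.3636 0.0960 0.1438; 0.0960 1.0288 0.4700; 0.1438 0.4700 0.6943]
step 4: x^-=[-0.1930, -1.6664, -1.9789]  P^-=[0.7685 -0.0516 0.0310; -0.0516 1.1737 0.5814; 0.0310 0.5814 0.7688]  S=[1.4189]  K=[0.5383; -0.1885; -0.1382]  nu=[-2.6717]  x^+=[-1.6312, -1.1629, -1.6097]  P^+=[0.3573 0.0923 0.1366; 0.0923 1.1233 0.5445; 0.1366 0.5445 0.7417]

x_post = [-1.6312, -1.1629, -1.6097]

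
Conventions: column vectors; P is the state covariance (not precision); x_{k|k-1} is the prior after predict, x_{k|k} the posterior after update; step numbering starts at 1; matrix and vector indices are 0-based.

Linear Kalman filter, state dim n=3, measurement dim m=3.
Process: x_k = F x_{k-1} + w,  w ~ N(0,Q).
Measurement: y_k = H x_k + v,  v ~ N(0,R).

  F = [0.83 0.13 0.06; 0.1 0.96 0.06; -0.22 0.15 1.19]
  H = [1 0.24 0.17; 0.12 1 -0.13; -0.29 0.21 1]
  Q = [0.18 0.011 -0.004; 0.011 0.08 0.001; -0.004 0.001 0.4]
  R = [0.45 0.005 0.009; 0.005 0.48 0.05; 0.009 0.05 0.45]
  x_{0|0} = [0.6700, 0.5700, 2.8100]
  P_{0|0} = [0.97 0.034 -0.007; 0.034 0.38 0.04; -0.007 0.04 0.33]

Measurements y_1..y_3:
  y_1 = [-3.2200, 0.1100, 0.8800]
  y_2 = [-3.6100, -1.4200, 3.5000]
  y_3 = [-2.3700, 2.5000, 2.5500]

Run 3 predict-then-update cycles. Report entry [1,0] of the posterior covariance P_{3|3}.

P_post[1,0] = 0.0004

step 1: x^-=[0.7988, 0.7828, 3.2820]  P^-=[0.8631 0.1699 -0.1472; 0.1699 0.4521 0.0966; -0.1472 0.0966 0.9385]  S=[1.4057 0.4007 -0.1484; 0.4007 0.9807 0.0187; -0.1484 0.0187 1.5863]  K=[0.5896 0.0608 -0.1736; 0.0979 0.4273 0.0938; 0.1237 -0.1067 0.6442]  nu=[-4.7646, -0.3420, -2.3347]  x^+=[-1.6257, -0.0486, 1.2250]  P^+=[0.2644 -0.0072 0.0084; -0.0072 0.2134 0.0176; 0.0084 0.0176 0.2844]
step 2: x^-=[-1.2821, -0.1357, 1.8081]  P^-=[0.3663 0.0564 -0.0175; 0.0564 0.2811 0.0687; -0.0175 0.0687 0.8227]  S=[0.8830 0.1677 0.0671; 0.1677 0.7765 0.0385; 0.0671 0.0385 1.3480]  K=[0.4262 0.0453 -0.1055; 0.0841 0.3376 0.0688; 0.1312 -0.1111 0.6214]  nu=[-2.6027, -0.8954, 1.3485]  x^+=[-2.5742, -0.5642, 2.4041]  P^+=[0.1892 -0.0023 0.0140; -0.0023 0.1678 0.0127; 0.0140 0.0127 0.2767]
step 3: x^-=[-2.0657, -0.6548, 3.3426]  P^-=[0.3153 0.0484 -0.0000; 0.0484 0.2388 0.0573; -0.0000 0.0573 0.8021]  S=[0.8301 0.1402 0.0885; 0.1402 0.7336 0.0278; 0.0885 0.0278 1.3073]  K=[0.3957 0.0454 -0.0899; 0.0812 0.3055 0.0595; 0.1342 -0.1130 0.6161]  nu=[-0.7154, 3.8372, -1.2541]  x^+=[-2.0619, 0.3848, 2.0403]  P^+=[0.1747 0.0004 0.0159; 0.0004 0.1514 0.0111; 0.0159 0.0111 0.2751]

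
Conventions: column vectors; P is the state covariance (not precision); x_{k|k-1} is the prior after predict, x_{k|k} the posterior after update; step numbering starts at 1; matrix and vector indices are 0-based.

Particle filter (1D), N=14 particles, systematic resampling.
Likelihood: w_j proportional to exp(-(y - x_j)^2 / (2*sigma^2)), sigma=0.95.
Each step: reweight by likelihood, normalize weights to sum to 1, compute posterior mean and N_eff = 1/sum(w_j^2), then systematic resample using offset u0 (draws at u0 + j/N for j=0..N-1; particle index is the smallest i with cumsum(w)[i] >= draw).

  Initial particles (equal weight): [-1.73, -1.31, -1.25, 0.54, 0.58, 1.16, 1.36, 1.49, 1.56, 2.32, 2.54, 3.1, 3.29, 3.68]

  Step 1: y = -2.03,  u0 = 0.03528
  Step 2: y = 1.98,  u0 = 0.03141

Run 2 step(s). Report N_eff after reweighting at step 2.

N_eff = 10.5500

step 1: w=[0.3849, 0.3036, 0.2888, 0.0104, 0.0093, 0.0014, 0.0007, 0.0004, 0.0003, 0.0000, 0.0000, 0.0000, 0.0000, 0.0000]  mean=-1.4099  Neff=3.0865  idx=[0, 0, 0, 0, 0, 1, 1, 1, 1, 1, 2, 2, 2, 2]
step 2: w=[0.0179, 0.0179, 0.0179, 0.0179, 0.0179, 0.0913, 0.0913, 0.0913, 0.0913, 0.0913, 0.1134, 0.1134, 0.1134, 0.1134]  mean=-1.3204  Neff=10.5500  idx=[1, 5, 5, 6, 7, 8, 9, 9, 10, 11, 11, 12, 13, 13]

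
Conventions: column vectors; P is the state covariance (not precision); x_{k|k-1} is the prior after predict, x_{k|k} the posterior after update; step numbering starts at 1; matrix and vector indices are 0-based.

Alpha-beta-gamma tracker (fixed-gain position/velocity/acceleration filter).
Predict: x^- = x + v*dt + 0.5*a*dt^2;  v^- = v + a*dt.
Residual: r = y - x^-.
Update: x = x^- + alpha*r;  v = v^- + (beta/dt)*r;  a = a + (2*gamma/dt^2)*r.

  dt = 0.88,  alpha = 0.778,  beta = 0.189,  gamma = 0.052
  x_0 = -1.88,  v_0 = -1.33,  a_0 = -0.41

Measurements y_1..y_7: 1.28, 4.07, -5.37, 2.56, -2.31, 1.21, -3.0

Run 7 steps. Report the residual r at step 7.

step 1: x_pred=-3.2092  r=4.4892  x^+=0.2834  v^+=-0.7267  a^+=0.1929
step 2: x_pred=-0.2814  r=4.3514  x^+=3.1040  v^+=0.3776  a^+=0.7773
step 3: x_pred=3.7373  r=-9.1073  x^+=-3.3482  v^+=-0.8944  a^+=-0.4458
step 4: x_pred=-4.3079  r=6.8679  x^+=1.0353  v^+=0.1883  a^+=0.4765
step 5: x_pred=1.3856  r=-3.6956  x^+=-1.4896  v^+=-0.1860  a^+=-0.0198
step 6: x_pred=-1.6610  r=2.8710  x^+=0.5726  v^+=0.4131  a^+=0.3658
step 7: x_pred=1.0778  r=-4.0778  x^+=-2.0947  v^+=-0.1408  a^+=-0.1819

resid = -4.0778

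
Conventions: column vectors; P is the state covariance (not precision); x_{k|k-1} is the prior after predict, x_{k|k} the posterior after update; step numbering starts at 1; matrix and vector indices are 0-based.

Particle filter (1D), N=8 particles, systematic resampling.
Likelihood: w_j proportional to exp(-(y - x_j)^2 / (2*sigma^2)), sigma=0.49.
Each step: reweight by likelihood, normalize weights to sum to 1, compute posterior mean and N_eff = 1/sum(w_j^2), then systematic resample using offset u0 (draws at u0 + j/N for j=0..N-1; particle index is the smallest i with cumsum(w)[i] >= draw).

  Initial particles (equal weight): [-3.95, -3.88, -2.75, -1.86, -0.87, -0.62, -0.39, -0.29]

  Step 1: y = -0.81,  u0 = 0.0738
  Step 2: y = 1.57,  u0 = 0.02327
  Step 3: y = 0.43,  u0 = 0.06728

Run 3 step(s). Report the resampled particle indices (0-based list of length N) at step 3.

resampled_idx = [1, 2, 3, 4, 5, 6, 6, 7]

step 1: w=[0.0000, 0.0000, 0.0001, 0.0307, 0.3023, 0.2825, 0.2109, 0.1734]  mean=-0.6281  Neff=4.0530  idx=[4, 4, 4, 5, 5, 6, 6, 7]
step 2: w=[0.0027, 0.0027, 0.0027, 0.0303, 0.0303, 0.2209, 0.2209, 0.4895]  mean=-0.3589  Neff=2.9495  idx=[3, 5, 5, 6, 7, 7, 7, 7]
step 3: w=[0.0458, 0.1121, 0.1121, 0.1121, 0.1545, 0.1545, 0.1545, 0.1545]  mean=-0.3387  Neff=7.3936  idx=[1, 2, 3, 4, 5, 6, 6, 7]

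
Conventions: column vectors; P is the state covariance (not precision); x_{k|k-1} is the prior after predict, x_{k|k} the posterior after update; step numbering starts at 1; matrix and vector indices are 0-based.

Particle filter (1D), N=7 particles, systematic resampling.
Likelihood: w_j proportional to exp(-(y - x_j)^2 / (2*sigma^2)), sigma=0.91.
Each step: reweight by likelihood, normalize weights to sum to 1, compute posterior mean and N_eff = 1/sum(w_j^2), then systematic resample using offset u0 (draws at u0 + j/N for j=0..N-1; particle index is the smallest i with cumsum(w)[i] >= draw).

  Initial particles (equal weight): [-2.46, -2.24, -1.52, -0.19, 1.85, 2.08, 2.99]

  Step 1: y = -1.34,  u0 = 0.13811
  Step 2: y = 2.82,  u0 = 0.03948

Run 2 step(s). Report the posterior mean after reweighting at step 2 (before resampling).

post_mean = -0.1937

step 1: w=[0.1864, 0.2437, 0.3898, 0.1789, 0.0009, 0.0003, 0.0000]  mean=-1.6287  Neff=3.5959  idx=[0, 1, 1, 2, 2, 3, 3]
step 2: w=[0.0000, 0.0000, 0.0000, 0.0014, 0.0014, 0.4986, 0.4986]  mean=-0.1937  Neff=2.0111  idx=[5, 5, 5, 5, 6, 6, 6]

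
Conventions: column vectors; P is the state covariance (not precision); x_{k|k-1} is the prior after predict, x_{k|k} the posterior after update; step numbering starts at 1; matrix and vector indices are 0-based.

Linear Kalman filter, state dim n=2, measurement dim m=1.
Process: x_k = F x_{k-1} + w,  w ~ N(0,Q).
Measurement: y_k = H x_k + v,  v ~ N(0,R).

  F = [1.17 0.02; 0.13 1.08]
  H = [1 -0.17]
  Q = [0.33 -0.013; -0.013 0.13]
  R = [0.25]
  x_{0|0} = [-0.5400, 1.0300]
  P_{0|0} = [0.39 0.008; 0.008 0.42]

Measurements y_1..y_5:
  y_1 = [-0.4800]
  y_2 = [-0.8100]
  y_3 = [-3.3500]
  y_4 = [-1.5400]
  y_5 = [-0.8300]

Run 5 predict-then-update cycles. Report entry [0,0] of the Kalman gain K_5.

step 1: x^-=[-0.6112, 1.0422]  P^-=[0.8644 0.0655; 0.0655 0.6287]  S=[1.1103]  K=[0.7685; -0.0373]  nu=[0.3084]  x^+=[-0.3742, 1.0307]  P^+=[0.2087 0.0973; 0.0973 0.6272]
step 2: x^-=[-0.4172, 1.0645]  P^-=[0.6205 0.1555; 0.1555 0.8924]  S=[0.8434]  K=[0.7043; 0.0045]  nu=[-0.2118]  x^+=[-0.5664, 1.0636]  P^+=[0.2021 0.1528; 0.1528 0.8924]
step 3: x^-=[-0.6414, 1.0750]  P^-=[0.6141 0.2305; 0.2305 1.2172]  S=[0.8209]  K=[0.7003; 0.0287]  nu=[-2.5258]  x^+=[-2.4104, 1.0024]  P^+=[0.2115 0.2140; 0.2140 1.2165]
step 4: x^-=[-2.8001, 0.7693]  P^-=[0.6300 0.3164; 0.3164 1.6126]  S=[0.8190]  K=[0.7035; 0.0516]  nu=[1.3909]  x^+=[-1.8216, 0.8410]  P^+=[0.2246 0.2867; 0.2867 1.6104]
step 5: x^-=[-2.1144, 0.6715]  P^-=[0.6515 0.4189; 0.4189 2.0927]  S=[0.8196]  K=[0.7081; 0.0771]  nu=[1.3986]  x^+=[-1.1241, 0.7793]  P^+=[0.2406 0.3742; 0.3742 2.0878]

K[0,0] = 0.7081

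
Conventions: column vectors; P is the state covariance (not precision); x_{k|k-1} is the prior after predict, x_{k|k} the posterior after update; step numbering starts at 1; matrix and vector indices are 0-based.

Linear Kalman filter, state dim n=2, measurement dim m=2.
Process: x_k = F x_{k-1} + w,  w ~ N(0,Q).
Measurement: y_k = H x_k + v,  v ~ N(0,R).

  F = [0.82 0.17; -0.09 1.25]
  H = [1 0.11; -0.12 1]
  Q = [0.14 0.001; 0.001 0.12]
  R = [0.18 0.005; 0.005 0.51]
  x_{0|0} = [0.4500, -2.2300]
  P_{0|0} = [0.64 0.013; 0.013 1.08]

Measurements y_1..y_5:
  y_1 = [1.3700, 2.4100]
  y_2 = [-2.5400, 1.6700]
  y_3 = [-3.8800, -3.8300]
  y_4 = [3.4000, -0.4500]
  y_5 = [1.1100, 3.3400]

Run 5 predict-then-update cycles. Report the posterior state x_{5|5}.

step 1: x^-=[-0.0101, -2.8280]  P^-=[0.6052 0.1964; 0.1964 1.8098]  S=[0.8503 0.3253; 0.3253 2.2813]  K=[0.7577 -0.0538; 0.1752 0.7580]  nu=[1.6912, 5.2368]  x^+=[0.9897, 1.4376]  P^+=[0.1369 -0.0072; -0.0072 0.3866]
step 2: x^-=[1.0560, 1.7080]  P^-=[0.2412 0.0658; 0.0658 0.7268]  S=[0.4445 0.1209; 0.1209 1.2245]  K=[0.5660 -0.0258; 0.1728 0.5700]  nu=[-3.7838, 0.0888]  x^+=[-1.0880, 1.1048]  P^+=[0.1015 0.0019; 0.0019 0.2918]
step 3: x^-=[-0.7043, 1.4789]  P^-=[0.2172 0.0574; 0.0574 0.5764]  S=[0.4168 0.0990; 0.0990 1.0757]  K=[0.5412 -0.0207; 0.1677 0.5140]  nu=[-3.3384, -5.3934]  x^+=[-2.3995, -1.8531]  P^+=[0.0969 0.0038; 0.0038 0.2634]
step 4: x^-=[-2.2826, -2.1004]  P^-=[0.2138 0.0537; 0.0537 0.5315]  S=[0.4121 0.0907; 0.0907 1.0317]  K=[0.5377 -0.0202; 0.1632 0.4946]  nu=[5.9137, 1.3765]  x^+=[0.8693, -0.4547]  P^+=[0.0962 0.0040; 0.0040 0.2535]
step 5: x^-=[0.6355, -0.6466]  P^-=[0.2131 0.0518; 0.0518 0.5160]  S=[0.4108 0.0873; 0.0873 1.0167]  K=[0.5371 -0.0203; 0.1606 0.4877]  nu=[0.5456, 4.0629]  x^+=[0.8459, 1.4224]  P^+=[0.0961 0.0038; 0.0038 0.2500]

x_post = [0.8459, 1.4224]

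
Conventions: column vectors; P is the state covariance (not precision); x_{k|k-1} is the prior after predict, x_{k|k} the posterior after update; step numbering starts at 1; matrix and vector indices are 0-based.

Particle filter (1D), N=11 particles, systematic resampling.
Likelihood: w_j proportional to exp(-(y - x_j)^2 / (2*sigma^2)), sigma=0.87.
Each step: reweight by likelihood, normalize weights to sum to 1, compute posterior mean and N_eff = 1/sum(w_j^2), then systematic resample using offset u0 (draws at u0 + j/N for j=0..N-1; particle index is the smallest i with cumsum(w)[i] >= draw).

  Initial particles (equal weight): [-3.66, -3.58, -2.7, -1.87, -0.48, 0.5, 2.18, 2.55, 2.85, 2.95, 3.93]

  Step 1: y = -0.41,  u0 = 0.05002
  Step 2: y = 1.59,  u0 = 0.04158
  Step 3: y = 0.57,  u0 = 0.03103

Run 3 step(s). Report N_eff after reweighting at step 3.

N_eff = 10.4944

step 1: w=[0.0005, 0.0007, 0.0167, 0.1308, 0.5330, 0.3094, 0.0064, 0.0016, 0.0005, 0.0003, 0.0000]  mean=-0.3749  Neff=2.5169  idx=[3, 3, 4, 4, 4, 4, 4, 5, 5, 5, 5]
step 2: w=[0.0002, 0.0002, 0.0278, 0.0278, 0.0278, 0.0278, 0.0278, 0.2151, 0.2151, 0.2151, 0.2151]  mean=0.3629  Neff=5.2906  idx=[3, 6, 7, 7, 8, 8, 9, 9, 9, 10, 10]
step 3: w=[0.0486, 0.0486, 0.1003, 0.1003, 0.1003, 0.1003, 0.1003, 0.1003, 0.1003, 0.1003, 0.1003]  mean=0.4048  Neff=10.4944  idx=[0, 2, 3, 4, 4, 5, 6, 7, 8, 9, 10]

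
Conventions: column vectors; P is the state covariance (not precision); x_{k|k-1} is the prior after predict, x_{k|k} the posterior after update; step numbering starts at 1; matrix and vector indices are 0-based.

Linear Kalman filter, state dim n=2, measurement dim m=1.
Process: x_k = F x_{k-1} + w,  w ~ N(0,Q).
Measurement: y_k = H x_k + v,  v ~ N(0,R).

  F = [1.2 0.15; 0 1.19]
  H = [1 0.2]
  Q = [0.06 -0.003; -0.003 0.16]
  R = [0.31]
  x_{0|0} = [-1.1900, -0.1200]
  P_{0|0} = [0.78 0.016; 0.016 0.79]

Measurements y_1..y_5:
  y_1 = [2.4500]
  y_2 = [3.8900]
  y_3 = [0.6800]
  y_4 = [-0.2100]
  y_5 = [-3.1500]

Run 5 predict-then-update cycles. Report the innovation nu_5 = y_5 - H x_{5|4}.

innov = [-3.7974]

step 1: x^-=[-1.4460, -0.1428]  P^-=[1.2067 0.1609; 0.1609 1.2787]  S=[1.6322]  K=[0.7590; 0.2552]  nu=[3.9246]  x^+=[1.5329, 0.8589]  P^+=[0.2664 -0.1554; -0.1554 1.1724]
step 2: x^-=[1.9683, 1.0221]  P^-=[0.4140 -0.0156; -0.0156 1.8202]  S=[0.7906]  K=[0.5197; 0.4408]  nu=[1.7173]  x^+=[2.8608, 1.7790]  P^+=[0.2005 -0.1967; -0.1967 1.6666]
step 3: x^-=[3.6998, 2.1170]  P^-=[0.3153 0.0136; 0.0136 2.5201]  S=[0.7316]  K=[0.4348; 0.7075]  nu=[-3.4432]  x^+=[2.2028, -0.3192]  P^+=[0.1771 -0.2114; -0.2114 2.1538]
step 4: x^-=[2.5955, -0.3799]  P^-=[0.2873 0.0795; 0.0795 3.2101]  S=[0.7575]  K=[0.4003; 0.9525]  nu=[-2.7296]  x^+=[1.5029, -2.9798]  P^+=[0.1659 -0.2093; -0.2093 2.5228]
step 5: x^-=[1.3566, -3.5459]  P^-=[0.2804 0.1485; 0.1485 3.7325]  S=[0.7991]  K=[0.3880; 1.1200]  nu=[-3.7974]  x^+=[-0.1170, -7.7991]  P^+=[0.1601 -0.1988; -0.1988 2.7301]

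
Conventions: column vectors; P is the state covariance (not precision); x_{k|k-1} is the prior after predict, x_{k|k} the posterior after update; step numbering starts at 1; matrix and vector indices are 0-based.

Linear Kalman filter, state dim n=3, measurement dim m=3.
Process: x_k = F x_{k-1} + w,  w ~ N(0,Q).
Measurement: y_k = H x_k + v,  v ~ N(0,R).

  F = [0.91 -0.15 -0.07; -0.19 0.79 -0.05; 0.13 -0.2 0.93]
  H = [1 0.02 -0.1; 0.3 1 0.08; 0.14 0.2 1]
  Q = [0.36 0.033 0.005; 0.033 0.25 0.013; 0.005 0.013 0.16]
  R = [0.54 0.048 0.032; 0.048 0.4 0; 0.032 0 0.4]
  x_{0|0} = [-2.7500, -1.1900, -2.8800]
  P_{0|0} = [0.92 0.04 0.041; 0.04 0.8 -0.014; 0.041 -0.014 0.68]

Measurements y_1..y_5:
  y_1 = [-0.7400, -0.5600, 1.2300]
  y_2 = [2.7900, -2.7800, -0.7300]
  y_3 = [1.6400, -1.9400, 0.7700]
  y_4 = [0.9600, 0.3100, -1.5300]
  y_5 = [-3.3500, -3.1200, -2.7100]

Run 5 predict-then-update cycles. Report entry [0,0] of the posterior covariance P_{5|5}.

step 1: x^-=[-2.1224, -0.2736, -2.7979]  P^-=[1.1267 -0.1892 0.1216; -0.1892 0.7741 -0.1801; 0.1216 -0.1801 0.8087]  S=[1.6440 0.2285 0.1935; 0.2285 1.1441 0.0839; 0.1935 0.0839 1.2132]  K=[0.6649 -0.0010 0.0931; -0.1787 0.6544 -0.0594; -0.0405 -0.1096 0.6650]  nu=[1.1081, 0.5742, 4.3798]  x^+=[-0.9786, -0.3560, 0.0068]  P^+=[0.3659 -0.0801 0.0233; -0.0801 0.2832 -0.0749; 0.0233 -0.0749 0.2764]
step 2: x^-=[-0.8376, -0.0957, -0.0497]  P^-=[0.6881 -0.1199 0.0839; -0.1199 0.4711 -0.1250; 0.0839 -0.1250 0.4543]  S=[1.2117 0.1561 0.1431; 0.1561 0.8480 0.0346; 0.1431 0.0346 0.8534]  K=[0.5475 0.0054 0.0910; -0.1428 0.5298 -0.0532; -0.0203 -0.0925 0.5239]  nu=[3.6245, -2.4291, -0.5439]  x^+=[1.0841, -1.8712, -0.1837]  P^+=[0.3025 -0.0643 0.0244; -0.0643 0.2293 -0.0627; 0.0244 -0.0627 0.2181]
step 3: x^-=[1.2801, -1.6750, 0.3443]  P^-=[0.6299 -0.0915 0.0747; -0.0915 0.4293 -0.1011; 0.0747 -0.1011 0.3955]  S=[1.1558 0.1640 0.1375; 0.1640 0.8210 0.0462; 0.1375 0.0462 0.8003]  K=[0.5239 0.0162 0.0897; -0.1301 0.5079 -0.0420; -0.0180 -0.0812 0.4897]  nu=[0.4279, -0.6765, 0.5815]  x^+=[1.5454, -2.0988, 0.6763]  P^+=[0.2901 -0.0573 0.0235; -0.0573 0.2186 -0.0567; 0.0235 -0.0567 0.2034]
step 4: x^-=[1.6738, -1.9855, 1.2496]  P^-=[0.6176 -0.0832 0.0710; -0.0832 0.4195 -0.0927; 0.0710 -0.0927 0.3793]  S=[1.1444 0.1676 0.1353; 0.1676 0.8162 0.0514; 0.1353 0.0514 0.7863]  K=[0.5186 0.0199 0.0885; -0.1265 0.5027 -0.0371; -0.0182 -0.0768 0.4796]  nu=[-0.5491, 1.6934, -2.6169]  x^+=[1.1912, -0.9676, -0.1255]  P^+=[0.2872 -0.0551 0.0228; -0.0551 0.2159 -0.0544; 0.0228 -0.0544 0.1989]
step 5: x^-=[1.2379, -0.9845, 0.2317]  P^-=[0.6147 -0.0809 0.0695; -0.0809 0.4169 -0.0899; 0.0695 -0.0899 0.3741]  S=[1.1418 0.1687 0.1345; 0.1687 0.8150 0.0533; 0.1345 0.0533 0.7819]  K=[0.5174 0.0210 0.0879; -0.1256 0.5012 -0.0354; -0.0184 -0.0753 0.4763]  nu=[-4.5451, -2.5254, -2.9181]  x^+=[-1.4231, -1.5764, -0.8844]  P^+=[0.2865 -0.0545 0.0225; -0.0545 0.2151 -0.0535; 0.0225 -0.0535 0.1975]

P_post[0,0] = 0.2865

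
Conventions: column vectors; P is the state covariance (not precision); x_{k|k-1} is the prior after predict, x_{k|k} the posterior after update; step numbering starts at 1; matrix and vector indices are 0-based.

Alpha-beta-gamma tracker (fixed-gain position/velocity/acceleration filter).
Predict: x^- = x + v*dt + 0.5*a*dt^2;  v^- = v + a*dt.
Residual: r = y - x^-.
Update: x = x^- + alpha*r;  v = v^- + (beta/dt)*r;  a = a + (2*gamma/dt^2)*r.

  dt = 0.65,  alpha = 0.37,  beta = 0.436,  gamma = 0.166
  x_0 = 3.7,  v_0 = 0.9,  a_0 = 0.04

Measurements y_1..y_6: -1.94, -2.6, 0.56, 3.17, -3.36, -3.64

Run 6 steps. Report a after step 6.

a_post = 1.0779

step 1: x_pred=4.2934  r=-6.2334  x^+=1.9871  v^+=-3.2552  a^+=-4.8582
step 2: x_pred=-1.1551  r=-1.4449  x^+=-1.6897  v^+=-7.3822  a^+=-5.9936
step 3: x_pred=-7.7543  r=8.3143  x^+=-4.6780  v^+=-5.7011  a^+=0.5398
step 4: x_pred=-8.2697  r=11.4397  x^+=-4.0370  v^+=2.3232  a^+=9.5291
step 5: x_pred=-0.5140  r=-2.8460  x^+=-1.5670  v^+=6.6080  a^+=7.2927
step 6: x_pred=4.2688  r=-7.9088  x^+=1.3425  v^+=6.0433  a^+=1.0779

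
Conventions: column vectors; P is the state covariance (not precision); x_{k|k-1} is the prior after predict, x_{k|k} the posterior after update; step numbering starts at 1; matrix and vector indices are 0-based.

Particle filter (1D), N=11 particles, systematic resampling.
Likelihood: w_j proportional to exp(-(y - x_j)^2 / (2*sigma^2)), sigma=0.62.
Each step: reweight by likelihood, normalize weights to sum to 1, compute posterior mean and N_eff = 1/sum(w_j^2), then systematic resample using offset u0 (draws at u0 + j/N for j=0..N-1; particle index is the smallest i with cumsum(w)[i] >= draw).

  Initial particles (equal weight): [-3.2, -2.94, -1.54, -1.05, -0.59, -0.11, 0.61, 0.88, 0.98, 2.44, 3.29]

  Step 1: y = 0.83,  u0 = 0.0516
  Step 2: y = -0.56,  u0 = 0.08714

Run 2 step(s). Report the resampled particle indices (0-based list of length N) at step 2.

resampled_idx = [0, 0, 0, 0, 0, 1, 2, 3, 5, 7, 10]

step 1: w=[0.0000, 0.0000, 0.0002, 0.0030, 0.0217, 0.0948, 0.2810, 0.2983, 0.2906, 0.0103, 0.0001]  mean=0.7174  Neff=3.8176  idx=[5, 6, 6, 6, 7, 7, 7, 7, 8, 8, 8]
step 2: w=[0.4572, 0.1003, 0.1003, 0.1003, 0.0401, 0.0401, 0.0401, 0.0401, 0.0272, 0.0272, 0.0272]  mean=0.3543  Neff=4.0352  idx=[0, 0, 0, 0, 0, 1, 2, 3, 5, 7, 10]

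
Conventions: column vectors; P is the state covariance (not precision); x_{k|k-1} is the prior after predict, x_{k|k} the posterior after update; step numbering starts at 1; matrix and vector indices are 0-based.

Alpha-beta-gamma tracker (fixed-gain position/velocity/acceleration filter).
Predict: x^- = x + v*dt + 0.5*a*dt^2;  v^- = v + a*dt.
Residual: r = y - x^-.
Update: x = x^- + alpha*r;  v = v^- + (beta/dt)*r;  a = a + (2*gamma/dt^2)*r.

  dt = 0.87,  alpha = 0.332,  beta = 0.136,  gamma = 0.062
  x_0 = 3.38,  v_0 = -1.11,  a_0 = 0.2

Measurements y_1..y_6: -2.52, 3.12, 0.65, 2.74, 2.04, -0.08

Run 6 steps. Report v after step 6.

v_post = 1.6503

step 1: x_pred=2.4900  r=-5.0100  x^+=0.8267  v^+=-1.7192  a^+=-0.6208
step 2: x_pred=-0.9039  r=4.0239  x^+=0.4320  v^+=-1.6302  a^+=0.0385
step 3: x_pred=-0.9717  r=1.6217  x^+=-0.4333  v^+=-1.3432  a^+=0.3041
step 4: x_pred=-1.4868  r=4.2268  x^+=-0.0835  v^+=-0.4179  a^+=0.9966
step 5: x_pred=-0.0699  r=2.1099  x^+=0.6306  v^+=0.7790  a^+=1.3423
step 6: x_pred=1.8163  r=-1.8963  x^+=1.1867  v^+=1.6503  a^+=1.0316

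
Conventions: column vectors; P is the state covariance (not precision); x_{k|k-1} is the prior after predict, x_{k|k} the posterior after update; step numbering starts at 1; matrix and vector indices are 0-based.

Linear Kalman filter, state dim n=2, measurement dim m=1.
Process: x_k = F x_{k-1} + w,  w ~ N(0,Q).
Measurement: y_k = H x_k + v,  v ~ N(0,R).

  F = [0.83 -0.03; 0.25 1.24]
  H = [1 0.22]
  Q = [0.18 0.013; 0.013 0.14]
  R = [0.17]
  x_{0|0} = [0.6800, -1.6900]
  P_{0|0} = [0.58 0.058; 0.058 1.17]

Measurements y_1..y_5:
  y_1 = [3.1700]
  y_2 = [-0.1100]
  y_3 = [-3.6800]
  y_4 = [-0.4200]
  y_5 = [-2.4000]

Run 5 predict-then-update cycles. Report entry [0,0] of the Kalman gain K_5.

K[0,0] = 0.4169

step 1: x^-=[0.6151, -1.9256]  P^-=[0.5777 0.1491; 0.1491 2.0112]  S=[0.9107]  K=[0.6704; 0.6496]  nu=[2.9785]  x^+=[2.6120, 0.0092]  P^+=[0.1684 -0.2475; -0.2475 1.6269]
step 2: x^-=[2.1676, 0.6644]  P^-=[0.3098 -0.2654; -0.2654 2.4987]  S=[0.4840]  K=[0.5195; 0.5874]  nu=[-2.4238]  x^+=[0.9085, -0.7593]  P^+=[0.1792 -0.4131; -0.4131 2.3317]
step 3: x^-=[0.7768, -0.7144]  P^-=[0.3261 -0.4586; -0.4586 3.4803]  S=[0.4628]  K=[0.4867; 0.6634]  nu=[-4.2996]  x^+=[-1.3158, -3.5670]  P^+=[0.2165 -0.6081; -0.6081 3.2766]
step 4: x^-=[-0.9851, -4.7520]  P^-=[0.3624 -0.6852; -0.6852 4.8146]  S=[0.4639]  K=[0.4562; 0.8062]  nu=[1.6105]  x^+=[-0.2504, -3.4537]  P^+=[0.2658 -0.8558; -0.8558 4.5131]
step 5: x^-=[-0.1042, -4.3451]  P^-=[0.4098 -0.9741; -0.9741 6.5654]  S=[0.4690]  K=[0.4169; 1.0027]  nu=[-1.3399]  x^+=[-0.6628, -5.6887]  P^+=[0.3283 -1.1702; -1.1702 6.0938]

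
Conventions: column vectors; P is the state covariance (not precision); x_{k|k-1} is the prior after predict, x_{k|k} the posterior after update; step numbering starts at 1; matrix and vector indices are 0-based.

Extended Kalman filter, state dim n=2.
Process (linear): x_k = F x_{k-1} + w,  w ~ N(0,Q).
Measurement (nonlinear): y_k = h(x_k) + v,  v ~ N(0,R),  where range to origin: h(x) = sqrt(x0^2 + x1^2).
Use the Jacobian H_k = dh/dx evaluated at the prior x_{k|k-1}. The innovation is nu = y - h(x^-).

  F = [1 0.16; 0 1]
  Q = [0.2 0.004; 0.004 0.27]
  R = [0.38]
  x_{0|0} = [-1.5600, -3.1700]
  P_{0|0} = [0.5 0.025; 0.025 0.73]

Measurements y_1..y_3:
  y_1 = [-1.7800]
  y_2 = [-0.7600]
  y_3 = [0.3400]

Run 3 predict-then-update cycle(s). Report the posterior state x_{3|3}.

x_post = [0.0578, -0.3406]

step 1: x^-=[-2.0672, -3.1700]  P^-=[0.7267 0.1458; 0.1458 1.0000]  H_jac=[-0.5462 -0.8376]  S=[1.4319]  K=[-0.3625; -0.6406]  nu=[-5.5645]  x^+=[-0.0500, 0.3947]  P^+=[0.5385 -0.1867; -0.1867 0.4124]
step 2: x^-=[0.0131, 0.3947]  P^-=[0.6893 -0.1167; -0.1167 0.6824]  H_jac=[0.0332 0.9994]  S=[1.0546]  K=[-0.0889; 0.6430]  nu=[-1.1549]  x^+=[0.1158, -0.3479]  P^+=[0.6810 -0.0564; -0.0564 0.2464]
step 3: x^-=[0.0601, -0.3479]  P^-=[0.8692 -0.0130; -0.0130 0.5164]  H_jac=[0.1703 -0.9854]  S=[0.9110]  K=[0.1766; -0.5610]  nu=[-0.0131]  x^+=[0.0578, -0.3406]  P^+=[0.8408 0.0772; 0.0772 0.2297]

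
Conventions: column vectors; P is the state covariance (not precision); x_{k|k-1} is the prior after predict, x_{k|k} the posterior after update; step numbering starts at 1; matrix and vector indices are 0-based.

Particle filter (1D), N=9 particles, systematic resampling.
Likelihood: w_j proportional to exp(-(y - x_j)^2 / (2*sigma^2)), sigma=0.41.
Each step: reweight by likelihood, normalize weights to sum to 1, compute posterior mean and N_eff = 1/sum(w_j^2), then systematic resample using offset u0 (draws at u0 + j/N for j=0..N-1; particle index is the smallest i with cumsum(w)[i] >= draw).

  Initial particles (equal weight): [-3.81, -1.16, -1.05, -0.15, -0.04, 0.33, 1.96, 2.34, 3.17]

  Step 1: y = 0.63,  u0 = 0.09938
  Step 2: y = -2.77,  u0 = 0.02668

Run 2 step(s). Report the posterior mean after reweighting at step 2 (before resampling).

step 1: w=[0.0000, 0.0001, 0.0002, 0.1367, 0.2197, 0.6389, 0.0043, 0.0001, 0.0000]  mean=0.1901  Neff=2.1046  idx=[3, 4, 4, 5, 5, 5, 5, 5, 5]
step 2: w=[0.7412, 0.1288, 0.1288, 0.0002, 0.0002, 0.0002, 0.0002, 0.0002, 0.0002]  mean=-0.1211  Neff=1.7165  idx=[0, 0, 0, 0, 0, 0, 0, 1, 2]

post_mean = -0.1211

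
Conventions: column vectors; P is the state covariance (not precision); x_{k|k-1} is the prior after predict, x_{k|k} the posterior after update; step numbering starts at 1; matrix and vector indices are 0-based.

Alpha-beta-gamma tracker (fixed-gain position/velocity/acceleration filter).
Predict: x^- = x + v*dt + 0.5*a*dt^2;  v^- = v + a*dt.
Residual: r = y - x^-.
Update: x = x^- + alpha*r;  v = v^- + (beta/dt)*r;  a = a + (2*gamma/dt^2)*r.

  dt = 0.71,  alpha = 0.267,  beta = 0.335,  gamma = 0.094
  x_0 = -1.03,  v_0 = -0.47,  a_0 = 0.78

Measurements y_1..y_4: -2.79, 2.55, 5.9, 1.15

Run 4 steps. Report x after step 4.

x_post = 5.3785

step 1: x_pred=-1.1671  r=-1.6229  x^+=-1.6004  v^+=-0.6819  a^+=0.1748
step 2: x_pred=-2.0405  r=4.5905  x^+=-0.8149  v^+=1.6081  a^+=1.8868
step 3: x_pred=0.8024  r=5.0976  x^+=2.1635  v^+=5.3529  a^+=3.7879
step 4: x_pred=6.9188  r=-5.7688  x^+=5.3785  v^+=5.3204  a^+=1.6364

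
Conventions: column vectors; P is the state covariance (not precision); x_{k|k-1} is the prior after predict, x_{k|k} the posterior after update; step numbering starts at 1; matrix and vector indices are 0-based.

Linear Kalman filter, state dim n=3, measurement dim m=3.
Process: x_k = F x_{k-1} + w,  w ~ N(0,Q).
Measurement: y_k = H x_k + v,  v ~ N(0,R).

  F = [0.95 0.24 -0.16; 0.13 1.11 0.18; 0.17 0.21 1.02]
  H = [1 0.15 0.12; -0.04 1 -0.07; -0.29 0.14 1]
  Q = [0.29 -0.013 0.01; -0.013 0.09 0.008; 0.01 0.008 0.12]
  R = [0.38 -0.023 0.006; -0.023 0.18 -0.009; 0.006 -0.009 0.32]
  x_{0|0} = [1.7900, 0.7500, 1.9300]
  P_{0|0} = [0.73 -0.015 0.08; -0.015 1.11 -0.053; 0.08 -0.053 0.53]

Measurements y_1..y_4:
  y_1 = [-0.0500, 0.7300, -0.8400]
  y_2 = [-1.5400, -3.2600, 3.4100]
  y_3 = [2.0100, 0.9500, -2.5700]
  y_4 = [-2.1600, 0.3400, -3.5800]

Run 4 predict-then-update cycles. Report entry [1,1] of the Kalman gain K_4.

K[1,1] = 0.5259

step 1: x^-=[1.5717, 1.4126, 2.4304]  P^-=[0.9992 0.3604 0.1579; 0.3604 1.4654 0.3280; 0.1579 0.3280 0.7454]  S=[1.5808 0.5330 0.0783; 0.5330 1.5768 0.3707; 0.0783 0.3707 1.1492]  K=[0.6870 -0.0090 -0.1148; 0.1008 0.8500 0.0919; 0.1685 -0.0388 0.6498]  nu=[-2.1252, -0.4496, -3.0124]  x^+=[0.4614, 0.5392, 0.1324]  P^+=[0.2560 -0.0032 0.0422; -0.0032 0.1498 0.0005; 0.0422 0.0005 0.2215]
step 2: x^-=[0.5466, 0.6823, 0.3267]  P^-=[0.5210 0.0549 0.0618; 0.0549 0.2873 0.0960; 0.0618 0.0960 0.3790]  S=[0.9477 0.0566 -0.0126; 0.0566 0.4525 0.0883; -0.0126 0.0883 0.7350]  K=[0.5640 0.0154 -0.1032; 0.0818 0.5865 0.0946; 0.1332 0.0322 0.5080]  nu=[-2.2281, -3.8976, 3.1463]  x^+=[-1.0949, -1.4884, 1.5024]  P^+=[0.2095 0.0013 0.0308; 0.0013 0.1037 0.0113; 0.0308 0.0113 0.1704]
step 3: x^-=[-1.6378, -1.5240, 1.0337]  P^-=[0.4797 0.0401 0.0529; 0.0401 0.2331 0.0866; 0.0529 0.0866 0.3235]  S=[0.8975 0.0354 -0.0200; 0.0354 0.4004 0.0795; -0.0200 0.0795 0.6787]  K=[0.5454 0.0154 -0.1044; 0.0762 0.5369 0.0980; 0.1252 0.0502 0.4697]  nu=[3.7523, 2.4809, -3.8653]  x^+=[0.8505, -0.2851, -0.1875]  P^+=[0.2027 0.0013 0.0283; 0.0013 0.0950 0.0140; 0.0283 0.0140 0.1569]
step 4: x^-=[0.7695, -0.2396, -0.1065]  P^-=[0.4733 0.0366 0.0519; 0.0366 0.2229 0.0848; 0.0519 0.0848 0.3092]  S=[0.8892 0.0306 -0.0218; 0.0306 0.3907 0.0781; -0.0218 0.0781 0.6640]  K=[0.5424 0.0142 -0.1048; 0.0744 0.5259 0.0992; 0.1237 0.0548 0.4584]  nu=[-2.8808, 0.6030, -3.2168]  x^+=[-0.4472, -0.4561, -1.9043]  P^+=[0.2016 0.0011 0.0279; 0.0011 0.0931 0.0147; 0.0279 0.0147 0.1530]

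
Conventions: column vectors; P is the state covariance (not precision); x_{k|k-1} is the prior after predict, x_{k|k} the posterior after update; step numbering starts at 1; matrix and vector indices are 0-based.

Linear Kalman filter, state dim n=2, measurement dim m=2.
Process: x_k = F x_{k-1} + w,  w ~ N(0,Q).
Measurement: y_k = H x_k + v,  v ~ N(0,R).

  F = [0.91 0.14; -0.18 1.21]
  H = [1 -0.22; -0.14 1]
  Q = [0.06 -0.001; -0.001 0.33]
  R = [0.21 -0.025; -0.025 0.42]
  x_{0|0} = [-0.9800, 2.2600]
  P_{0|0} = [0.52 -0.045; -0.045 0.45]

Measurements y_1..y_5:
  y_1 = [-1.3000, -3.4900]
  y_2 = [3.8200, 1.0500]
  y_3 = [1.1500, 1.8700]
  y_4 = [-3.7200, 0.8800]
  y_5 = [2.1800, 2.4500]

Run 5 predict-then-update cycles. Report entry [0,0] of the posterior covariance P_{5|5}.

step 1: x^-=[-0.5754, 2.9110]  P^-=[0.4880 -0.0584; -0.0584 1.0253]  S=[0.7733 -0.3790; -0.3790 1.4712]  K=[0.6930 0.0924; -0.0261 0.6957]  nu=[-0.0842, -6.4816]  x^+=[-1.2328, -1.5962]  P^+=[0.1526 0.0429; 0.0429 0.2989]
step 2: x^-=[-1.3453, -1.7095]  P^-=[0.2032 0.0707; 0.0707 0.7538]  S=[0.4185 -0.1464; -0.1464 1.1580]  K=[0.4824 0.0975; -0.0027 0.6421]  nu=[4.7892, 2.5711]  x^+=[1.2155, -0.0714]  P^+=[0.1086 0.0441; 0.0441 0.2759]
step 3: x^-=[1.0961, -0.3052]  P^-=[0.1665 0.0754; 0.0754 0.7183]  S=[0.3781 -0.1286; -0.1286 1.1204]  K=[0.4291 0.0957; -0.0038 0.6312]  nu=[-0.0132, 2.3287]  x^+=[1.3134, 1.1647]  P^+=[0.0972 0.0431; 0.0431 0.2712]
step 4: x^-=[1.3582, 1.1729]  P^-=[0.1568 0.0754; 0.0754 0.7115]  S=[0.3681 -0.1258; -0.1258 1.1135]  K=[0.4133 0.0947; -0.0056 0.6289]  nu=[-4.8202, -0.1028]  x^+=[-0.6436, 1.1351]  P^+=[0.0938 0.0426; 0.0426 0.2702]
step 5: x^-=[-0.4268, 1.4893]  P^-=[0.1538 0.0752; 0.0752 0.7101]  S=[0.3651 -0.1252; -0.1252 1.1121]  K=[0.4083 0.0942; -0.0064 0.6284]  nu=[2.9344, 0.9010]  x^+=[0.8562, 2.0367]  P^+=[0.0927 0.0424; 0.0424 0.2700]

P_post[0,0] = 0.0927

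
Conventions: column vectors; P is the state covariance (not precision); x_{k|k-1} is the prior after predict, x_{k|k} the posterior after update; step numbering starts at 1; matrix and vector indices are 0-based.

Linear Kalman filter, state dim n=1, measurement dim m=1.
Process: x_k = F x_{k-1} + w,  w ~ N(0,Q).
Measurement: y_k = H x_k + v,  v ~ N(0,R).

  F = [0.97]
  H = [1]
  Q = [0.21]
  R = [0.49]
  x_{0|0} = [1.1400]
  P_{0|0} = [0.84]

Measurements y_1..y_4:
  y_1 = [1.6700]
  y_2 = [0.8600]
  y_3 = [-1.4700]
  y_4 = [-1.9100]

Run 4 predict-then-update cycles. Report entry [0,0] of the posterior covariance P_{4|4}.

P_post[0,0] = 0.2290

step 1: x^-=[1.1058]  P^-=[1.0004]  S=[1.4904]  K=[0.6712]  nu=[0.5642]  x^+=[1.4845]  P^+=[0.3289]
step 2: x^-=[1.4400]  P^-=[0.5195]  S=[1.0095]  K=[0.5146]  nu=[-0.5800]  x^+=[1.1415]  P^+=[0.2521]
step 3: x^-=[1.1073]  P^-=[0.4472]  S=[0.9372]  K=[0.4772]  nu=[-2.5773]  x^+=[-0.1226]  P^+=[0.2338]
step 4: x^-=[-0.1189]  P^-=[0.4300]  S=[0.9200]  K=[0.4674]  nu=[-1.7911]  x^+=[-0.9561]  P^+=[0.2290]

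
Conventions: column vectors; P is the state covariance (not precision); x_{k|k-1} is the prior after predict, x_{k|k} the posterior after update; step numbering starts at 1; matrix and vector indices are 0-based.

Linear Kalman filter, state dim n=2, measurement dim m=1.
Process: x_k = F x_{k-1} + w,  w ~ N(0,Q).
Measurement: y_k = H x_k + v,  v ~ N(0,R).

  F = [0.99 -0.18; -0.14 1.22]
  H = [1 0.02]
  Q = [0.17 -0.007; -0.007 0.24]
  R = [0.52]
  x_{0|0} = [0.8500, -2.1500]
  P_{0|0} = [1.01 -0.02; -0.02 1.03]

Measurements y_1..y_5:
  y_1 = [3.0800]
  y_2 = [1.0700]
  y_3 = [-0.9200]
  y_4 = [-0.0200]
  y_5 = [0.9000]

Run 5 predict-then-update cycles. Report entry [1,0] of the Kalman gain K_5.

K[1,0] = -1.2495

step 1: x^-=[1.2285, -2.7420]  P^-=[1.2004 -0.3978; -0.3978 1.7997]  S=[1.7052]  K=[0.6993; -0.2122]  nu=[1.9063]  x^+=[2.5616, -3.1465]  P^+=[0.3665 -0.1448; -0.1448 1.7229]
step 2: x^-=[3.1024, -4.1974]  P^-=[0.6367 -0.6147; -0.6147 2.8610]  S=[1.1332]  K=[0.5510; -0.4919]  nu=[-1.9484]  x^+=[2.0288, -3.2389]  P^+=[0.2927 -0.3075; -0.3075 2.5868]
step 3: x^-=[2.5916, -4.2355]  P^-=[0.6503 -0.9948; -0.9948 4.2009]  S=[1.1321]  K=[0.5568; -0.8045]  nu=[-3.4268]  x^+=[0.6835, -1.4786]  P^+=[0.2993 -0.4877; -0.4877 3.4682]
step 4: x^-=[0.9429, -1.8996]  P^-=[0.7495 -1.4114; -1.4114 5.5746]  S=[1.2153]  K=[0.5935; -1.0697]  nu=[-0.9249]  x^+=[0.3939, -0.9103]  P^+=[0.3214 -0.6399; -0.6399 4.1841]
step 5: x^-=[0.5539, -1.1657]  P^-=[0.8487 -1.7594; -1.7594 6.6924]  S=[1.3010]  K=[0.6253; -1.2495]  nu=[0.3695]  x^+=[0.7849, -1.6274]  P^+=[0.3400 -0.7430; -0.7430 4.6614]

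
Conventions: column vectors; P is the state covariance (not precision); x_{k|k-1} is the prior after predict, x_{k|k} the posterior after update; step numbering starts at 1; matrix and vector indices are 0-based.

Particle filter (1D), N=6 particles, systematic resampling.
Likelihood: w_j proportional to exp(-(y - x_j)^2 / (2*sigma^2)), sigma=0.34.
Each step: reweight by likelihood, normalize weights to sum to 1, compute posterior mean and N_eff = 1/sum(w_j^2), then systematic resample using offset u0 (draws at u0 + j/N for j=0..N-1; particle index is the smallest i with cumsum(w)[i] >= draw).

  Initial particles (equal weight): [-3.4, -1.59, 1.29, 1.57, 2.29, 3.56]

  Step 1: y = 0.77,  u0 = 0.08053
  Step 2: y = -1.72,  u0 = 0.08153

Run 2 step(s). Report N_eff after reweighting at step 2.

step 1: w=[0.0000, 0.0000, 0.8317, 0.1682, 0.0001, 0.0000]  mean=1.3372  Neff=1.3888  idx=[2, 2, 2, 2, 2, 3]
step 2: w=[0.2000, 0.2000, 0.2000, 0.2000, 0.2000, 0.0001]  mean=1.2900  Neff=5.0010  idx=[0, 1, 2, 2, 3, 4]

N_eff = 5.0010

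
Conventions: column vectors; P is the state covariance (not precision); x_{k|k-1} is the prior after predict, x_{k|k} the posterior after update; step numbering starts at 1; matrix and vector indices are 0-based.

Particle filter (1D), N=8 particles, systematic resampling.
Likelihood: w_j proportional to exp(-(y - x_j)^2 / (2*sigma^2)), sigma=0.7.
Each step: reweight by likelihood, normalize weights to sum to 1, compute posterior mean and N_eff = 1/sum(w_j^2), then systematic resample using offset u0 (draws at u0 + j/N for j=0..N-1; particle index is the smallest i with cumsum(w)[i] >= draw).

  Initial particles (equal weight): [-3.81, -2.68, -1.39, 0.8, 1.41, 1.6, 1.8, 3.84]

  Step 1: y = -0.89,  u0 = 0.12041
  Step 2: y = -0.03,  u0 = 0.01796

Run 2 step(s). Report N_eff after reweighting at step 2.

step 1: w=[0.0002, 0.0435, 0.8863, 0.0620, 0.0052, 0.0020, 0.0007, 0.0000]  mean=-1.2878  Neff=1.2636  idx=[2, 2, 2, 2, 2, 2, 2, 4]
step 2: w=[0.1283, 0.1283, 0.1283, 0.1283, 0.1283, 0.1283, 0.1283, 0.1021]  mean=-1.1042  Neff=7.9617  idx=[0, 1, 2, 3, 4, 5, 5, 6]

N_eff = 7.9617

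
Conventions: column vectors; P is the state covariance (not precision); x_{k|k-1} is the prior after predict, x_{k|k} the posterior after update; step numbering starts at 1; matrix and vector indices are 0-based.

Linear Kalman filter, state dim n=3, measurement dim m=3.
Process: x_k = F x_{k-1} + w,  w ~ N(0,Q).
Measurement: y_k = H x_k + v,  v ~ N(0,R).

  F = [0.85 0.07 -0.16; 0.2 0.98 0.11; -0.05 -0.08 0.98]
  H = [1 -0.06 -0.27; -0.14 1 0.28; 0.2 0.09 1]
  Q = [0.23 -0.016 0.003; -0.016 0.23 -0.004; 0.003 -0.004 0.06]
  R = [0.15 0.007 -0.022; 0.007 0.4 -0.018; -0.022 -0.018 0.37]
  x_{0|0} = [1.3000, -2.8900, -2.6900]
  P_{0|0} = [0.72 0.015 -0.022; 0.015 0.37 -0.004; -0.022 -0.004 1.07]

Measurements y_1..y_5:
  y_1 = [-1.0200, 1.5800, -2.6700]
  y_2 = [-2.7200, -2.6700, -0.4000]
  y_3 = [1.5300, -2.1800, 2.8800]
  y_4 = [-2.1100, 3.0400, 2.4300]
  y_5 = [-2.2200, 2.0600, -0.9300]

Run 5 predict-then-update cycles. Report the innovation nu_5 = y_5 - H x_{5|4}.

step 1: x^-=[1.3331, -2.8681, -2.4700]  P^-=[0.7873 0.1249 -0.2173; 0.1249 0.6311 0.0662; -0.2173 0.0662 1.0947]  S=[1.1239 -0.1859 -0.3650; -0.1859 1.1515 0.4328; -0.3650 0.4328 1.4308]  K=[0.8035 0.0287 0.1623; 0.1467 0.5864 -0.0366; -0.2351 0.0642 0.6595]  nu=[-3.1921, 5.3263, -0.2085]  x^+=[-1.1129, -0.2052, -1.5147]  P^+=[0.1228 0.0272 0.0148; 0.0272 0.2557 -0.0558; 0.0148 -0.0558 0.2501]
step 2: x^-=[-0.7180, -0.5903, -1.4124]  P^-=[0.3268 0.0503 -0.0369; 0.0503 0.4828 -0.0503; -0.0369 -0.0503 0.3096]  S=[0.5134 -0.0377 -0.0695; -0.0377 0.8741 0.0639; -0.0695 0.0639 0.6746]  K=[0.6669 0.0136 0.1164; 0.1025 0.5352 -0.0354; -0.1708 0.0092 0.4228]  nu=[-2.4188, -1.7847, 1.2091]  x^+=[-2.2146, -1.8362, -0.5045]  P^+=[0.1005 0.0203 0.0062; 0.0203 0.2323 -0.0500; 0.0062 -0.0500 0.1633]
step 3: x^-=[-1.9302, -2.2979, -0.2368]  P^-=[0.3098 0.0392 -0.0285; 0.0392 0.4565 -0.0533; -0.0285 -0.0533 0.2259]  S=[0.4868 -0.0351 -0.0429; -0.0351 0.8417 0.0328; -0.0429 0.0328 0.5925]  K=[0.6575 0.0087 0.1096; 0.0889 0.5230 -0.0299; -0.1463 -0.0033 0.3533]  nu=[3.2584, -0.0861, 3.7096]  x^+=[0.6182, -2.1641, 0.5972]  P^+=[0.0986 0.0187 0.0045; 0.0187 0.2260 -0.0465; 0.0045 -0.0465 0.1373]
step 4: x^-=[0.2784, -1.9315, 0.7275]  P^-=[0.3079 0.0369 -0.0253; 0.0369 0.4501 -0.0525; -0.0253 -0.0525 0.2005]  S=[0.4817 -0.0341 -0.0336; -0.0341 0.8341 0.0252; -0.0336 0.0252 0.5682]  K=[0.6569 0.0076 0.1082; 0.0849 0.5201 -0.0262; -0.1360 -0.0069 0.3279]  nu=[-2.3079, 4.8068, 1.8207]  x^+=[-1.0041, 0.3248, 1.6053]  P^+=[0.0984 0.0183 0.0041; 0.0183 0.2242 -0.0448; 0.0041 -0.0448 0.1276]
step 5: x^-=[-1.0876, 0.2941, 1.5974]  P^-=[0.3075 0.0363 -0.0239; 0.0363 0.4485 -0.0518; -0.0239 -0.0518 0.1910]  S=[0.4800 -0.0336 -0.0299; -0.0336 0.8322 0.0230; -0.0299 0.0230 0.5594]  K=[0.6569 0.0073 0.1079; 0.0835 0.5194 -0.0243; -0.1316 -0.0080 0.3179]  nu=[-0.6834, 1.1664, -2.3364]  x^+=[-1.7800, 0.8997, 0.9353]  P^+=[0.0984 0.0182 0.0040; 0.0182 0.2237 -0.0440; 0.0040 -0.0440 0.1238]

innov = [-0.6834, 1.1664, -2.3364]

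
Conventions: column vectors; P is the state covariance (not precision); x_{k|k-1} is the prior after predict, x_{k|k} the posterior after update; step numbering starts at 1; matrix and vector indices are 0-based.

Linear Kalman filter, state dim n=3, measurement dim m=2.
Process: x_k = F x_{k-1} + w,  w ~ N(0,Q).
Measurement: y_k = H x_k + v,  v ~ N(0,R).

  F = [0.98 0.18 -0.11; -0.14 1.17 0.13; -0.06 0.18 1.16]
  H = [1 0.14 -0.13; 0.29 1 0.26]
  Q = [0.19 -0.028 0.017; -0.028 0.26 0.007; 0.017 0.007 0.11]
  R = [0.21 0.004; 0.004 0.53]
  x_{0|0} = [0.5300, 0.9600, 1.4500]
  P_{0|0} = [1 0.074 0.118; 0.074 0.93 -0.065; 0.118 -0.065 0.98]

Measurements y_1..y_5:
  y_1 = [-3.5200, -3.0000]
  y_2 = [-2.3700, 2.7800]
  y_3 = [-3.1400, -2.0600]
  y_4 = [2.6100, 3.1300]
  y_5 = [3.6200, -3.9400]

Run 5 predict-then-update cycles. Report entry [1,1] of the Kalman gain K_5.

K[1,1] = 0.5105

step 1: x^-=[0.5327, 1.2375, 1.8230]  P^-=[1.1956 0.1233 -0.0018; 0.1233 1.5209 0.2422; -0.0018 0.2422 1.4173]  S=[1.4856 0.6210; 0.6210 2.4445]  K=[0.8238 -0.0172; -0.0804 0.6830; -0.2313 0.3084]  nu=[-3.9890, -4.8660]  x^+=[-2.6697, -1.7654, 1.2453]  P^+=[0.2043 -0.0999 0.1340; -0.0999 0.4392 -0.1868; 0.1340 -0.1868 1.1939]
step 2: x^-=[-3.0711, -1.5298, 1.2870]  P^-=[0.3582 -0.0538 -0.0317; -0.0538 0.8564 0.0101; -0.0317 0.0101 1.6370]  S=[0.6054 0.1084; 0.1084 1.4965]  K=[0.5886 -0.0147; 0.0061 0.5632; -0.4586 0.3182]  nu=[1.0826, 4.8659]  x^+=[-2.5055, 1.2171, 2.3390]  P^+=[0.1500 -0.0795 0.1176; -0.0795 0.3810 -0.2286; 0.1176 -0.2286 1.3898]
step 3: x^-=[-2.4936, 2.0789, 3.0827]  P^-=[0.3188 -0.0365 -0.0787; -0.0365 0.7602 -0.0300; -0.0787 -0.0300 1.8828]  S=[0.5869 0.0866; 0.0866 1.3957]  K=[0.5533 -0.0089; 0.0478 0.5286; -0.6100 0.3507]  nu=[-0.5367, -4.2173]  x^+=[-2.7531, -0.1758, 1.9309]  P^+=[0.1399 -0.0708 0.1065; -0.0708 0.3646 -0.2452; 0.1065 -0.2452 1.5298]
step 4: x^-=[-2.9420, 0.4307, 2.3733]  P^-=[0.3165 -0.0306 -0.1109; -0.0306 0.7324 -0.0342; -0.1109 -0.0342 2.0651]  S=[0.5972 0.0752; 0.0752 1.3764]  K=[0.5477 -0.0064; 0.0629 0.5158; -0.6910 0.3796]  nu=[5.8003, 2.9354]  x^+=[0.2157, 2.3097, -0.5204]  P^+=[0.1378 -0.0678 0.1025; -0.0678 0.3590 -0.2527; 0.1025 -0.2527 1.6210]
step 5: x^-=[0.6844, 2.6045, -0.2008]  P^-=[0.3176 -0.0293 -0.1281; -0.0293 0.7231 -0.0317; -0.1281 -0.0317 2.1850]  S=[0.6049 0.0675; 0.0675 1.3748]  K=[0.5463 -0.0054; 0.0688 0.5105; -0.7332 0.3991]  nu=[2.5449, -6.6908]  x^+=[2.1106, -0.6358, -4.7373]  P^+=[0.1374 -0.0671 0.1022; -0.0671 0.3573 -0.2579; 0.1022 -0.2579 1.6803]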